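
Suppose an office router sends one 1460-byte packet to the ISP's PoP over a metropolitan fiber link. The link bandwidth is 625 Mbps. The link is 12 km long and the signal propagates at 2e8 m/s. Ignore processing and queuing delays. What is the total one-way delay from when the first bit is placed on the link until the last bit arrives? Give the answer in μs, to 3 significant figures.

L = 1460 × 8 = 11680 bits.
Transmission delay = L/R = 11680 / 625000000 = 18.688 μs.
Propagation delay = d/s = 12000 m / 200000000 m/s = 60 μs.
Total = 78.7 μs.

78.7 μs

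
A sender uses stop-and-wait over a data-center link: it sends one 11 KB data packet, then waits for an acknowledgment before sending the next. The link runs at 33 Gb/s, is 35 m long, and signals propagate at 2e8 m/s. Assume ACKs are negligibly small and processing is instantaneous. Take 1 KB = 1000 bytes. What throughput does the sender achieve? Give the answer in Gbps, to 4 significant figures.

t_tx = L/R = 88000/33000000000 = 2.66667e-06 s.
t_prop = 35/200000000 = 1.75e-07 s; RTT = 3.5e-07 s.
Cycle = t_tx + RTT = 3.01667e-06 s.
Throughput = L / cycle = 88000 / 3.01667e-06 = 29.17 Gbps.

29.17 Gbps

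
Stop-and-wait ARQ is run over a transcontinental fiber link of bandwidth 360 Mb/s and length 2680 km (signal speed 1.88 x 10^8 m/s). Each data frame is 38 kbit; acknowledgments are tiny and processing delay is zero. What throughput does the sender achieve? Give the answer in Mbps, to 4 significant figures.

1.328 Mbps

t_tx = L/R = 38000/360000000 = 0.000105556 s.
t_prop = 2680000/188000000 = 0.0142553 s; RTT = 0.0285106 s.
Cycle = t_tx + RTT = 0.0286162 s.
Throughput = L / cycle = 38000 / 0.0286162 = 1.328 Mbps.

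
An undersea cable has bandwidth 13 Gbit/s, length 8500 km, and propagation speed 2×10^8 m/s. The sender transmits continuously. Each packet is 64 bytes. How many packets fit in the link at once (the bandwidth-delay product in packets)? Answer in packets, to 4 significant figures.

1079000 packets

Propagation delay = 8500000 / 200000000 = 0.0425 s.
BDP = R × t_prop = 13000000000 × 0.0425 = 552500000 bits.
In packets of 512 bits: 1079000 packets.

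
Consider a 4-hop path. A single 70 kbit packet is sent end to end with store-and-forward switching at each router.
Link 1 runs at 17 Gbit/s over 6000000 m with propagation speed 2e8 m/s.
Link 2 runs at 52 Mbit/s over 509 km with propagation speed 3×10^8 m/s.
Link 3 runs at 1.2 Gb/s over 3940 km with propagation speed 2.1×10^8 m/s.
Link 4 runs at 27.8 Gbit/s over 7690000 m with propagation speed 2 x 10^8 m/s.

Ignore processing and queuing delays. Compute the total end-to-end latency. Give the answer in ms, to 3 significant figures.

L = 70000 bits.
Transmission delays (L/R per hop): 0.00411765, 1.34615, 0.0583333, 0.00251799 ms; sum = 1.41112 ms.
Propagation delays (d/s per hop): 30, 1.69667, 18.7619, 38.45 ms; sum = 88.9086 ms.
End-to-end = 90.3 ms.

90.3 ms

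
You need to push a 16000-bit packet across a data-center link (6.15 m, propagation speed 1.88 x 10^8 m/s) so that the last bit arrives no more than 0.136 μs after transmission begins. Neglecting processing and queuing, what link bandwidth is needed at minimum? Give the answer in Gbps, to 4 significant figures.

Propagation delay = 6.15 / 188000000 = 0.0327128 μs.
Transmission budget = 0.136 − 0.0327128 = 0.103287 μs.
R ≥ L / t_tx = 16000 bits / 1.03287e-07 s = 154.9 Gbps.

154.9 Gbps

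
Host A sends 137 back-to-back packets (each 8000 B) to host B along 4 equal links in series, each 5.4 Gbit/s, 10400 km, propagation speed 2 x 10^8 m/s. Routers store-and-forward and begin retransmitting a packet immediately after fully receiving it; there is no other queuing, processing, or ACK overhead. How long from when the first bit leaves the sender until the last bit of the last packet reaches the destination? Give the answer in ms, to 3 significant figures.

Per-hop transmission t_tx = L/R = 64000/5400000000 = 0.0118519 ms.
Per-hop propagation t_prop = 10400000/200000000 = 52 ms.
Pipeline fill: first packet needs 4·t_tx to clear all hops; remaining 136 packets each add one t_tx.
Total = (4+137-1)·t_tx + 4·t_prop = 140·0.0118519 + 4·52 = 210 ms.

210 ms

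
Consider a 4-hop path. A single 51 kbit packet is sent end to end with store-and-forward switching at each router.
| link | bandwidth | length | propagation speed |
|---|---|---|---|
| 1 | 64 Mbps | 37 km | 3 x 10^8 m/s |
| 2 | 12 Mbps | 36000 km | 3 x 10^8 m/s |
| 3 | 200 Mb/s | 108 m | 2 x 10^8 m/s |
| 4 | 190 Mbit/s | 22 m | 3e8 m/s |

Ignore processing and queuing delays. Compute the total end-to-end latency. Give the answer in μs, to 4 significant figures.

125700 μs

L = 51000 bits.
Transmission delays (L/R per hop): 796.875, 4250, 255, 268.421 μs; sum = 5570.3 μs.
Propagation delays (d/s per hop): 123.333, 120000, 0.54, 0.0733333 μs; sum = 120124 μs.
End-to-end = 125700 μs.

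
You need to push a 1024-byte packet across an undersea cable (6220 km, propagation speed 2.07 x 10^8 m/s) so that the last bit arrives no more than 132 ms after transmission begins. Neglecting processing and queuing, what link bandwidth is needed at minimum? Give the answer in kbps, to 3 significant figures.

L = 8192 bits.
Propagation delay = 6220000 / 2.07e+08 = 30.0483 ms.
Transmission budget = 132 − 30.0483 = 101.952 ms.
R ≥ L / t_tx = 8192 bits / 0.101952 s = 80.4 kbps.

80.4 kbps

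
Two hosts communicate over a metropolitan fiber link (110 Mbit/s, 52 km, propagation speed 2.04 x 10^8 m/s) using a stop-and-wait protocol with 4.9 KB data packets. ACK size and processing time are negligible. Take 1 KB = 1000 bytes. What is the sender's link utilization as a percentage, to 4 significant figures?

41.14 %

t_tx = L/R = 39200/110000000 = 0.000356364 s.
t_prop = 52000/204000000 = 0.000254902 s; RTT = 0.000509804 s.
Cycle = t_tx + RTT = 0.000866168 s.
Utilization = t_tx / cycle = 0.000356364/0.000866168 = 41.14 %.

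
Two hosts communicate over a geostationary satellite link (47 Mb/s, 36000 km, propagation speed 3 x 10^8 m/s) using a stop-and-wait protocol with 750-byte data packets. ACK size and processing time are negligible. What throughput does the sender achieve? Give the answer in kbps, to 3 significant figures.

t_tx = L/R = 6000/47000000 = 0.00012766 s.
t_prop = 36000000/300000000 = 0.12 s; RTT = 0.24 s.
Cycle = t_tx + RTT = 0.240128 s.
Throughput = L / cycle = 6000 / 0.240128 = 25.0 kbps.

25.0 kbps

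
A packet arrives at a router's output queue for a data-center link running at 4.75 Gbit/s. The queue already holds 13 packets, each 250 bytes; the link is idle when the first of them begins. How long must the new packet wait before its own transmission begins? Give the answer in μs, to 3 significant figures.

5.47 μs

Each queued packet: L/R = 2000/4750000000 = 0.421053 μs.
13 queued → 5.47368 μs.
Queuing delay = 5.47 μs.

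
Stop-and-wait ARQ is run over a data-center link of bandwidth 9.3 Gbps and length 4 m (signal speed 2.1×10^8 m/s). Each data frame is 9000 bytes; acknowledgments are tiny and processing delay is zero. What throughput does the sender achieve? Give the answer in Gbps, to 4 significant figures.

9.254 Gbps

t_tx = L/R = 72000/9300000000 = 7.74194e-06 s.
t_prop = 4/210000000 = 1.90476e-08 s; RTT = 3.80952e-08 s.
Cycle = t_tx + RTT = 7.78003e-06 s.
Throughput = L / cycle = 72000 / 7.78003e-06 = 9.254 Gbps.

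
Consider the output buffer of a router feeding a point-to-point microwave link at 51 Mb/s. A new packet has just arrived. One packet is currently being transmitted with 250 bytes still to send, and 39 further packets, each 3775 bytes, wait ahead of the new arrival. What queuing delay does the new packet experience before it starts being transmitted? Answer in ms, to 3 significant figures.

23.1 ms

Each queued packet: L/R = 30200/51000000 = 0.592157 ms.
39 queued → 23.0941 ms.
Plus remaining 2000 bits of current packet: 0.0392157 ms.
Queuing delay = 23.1 ms.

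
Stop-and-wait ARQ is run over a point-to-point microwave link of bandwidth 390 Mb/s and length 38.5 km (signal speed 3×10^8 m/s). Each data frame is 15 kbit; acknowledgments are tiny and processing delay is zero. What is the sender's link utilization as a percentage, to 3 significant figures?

13.0 %

t_tx = L/R = 15000/390000000 = 3.84615e-05 s.
t_prop = 38500/300000000 = 0.000128333 s; RTT = 0.000256667 s.
Cycle = t_tx + RTT = 0.000295128 s.
Utilization = t_tx / cycle = 3.84615e-05/0.000295128 = 13.0 %.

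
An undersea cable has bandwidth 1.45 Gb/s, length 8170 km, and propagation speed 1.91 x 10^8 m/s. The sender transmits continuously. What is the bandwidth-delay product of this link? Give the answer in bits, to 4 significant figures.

62020000 bits

Propagation delay = 8170000 / 191000000 = 0.0427749 s.
BDP = R × t_prop = 1450000000 × 0.0427749 = 62023600 bits.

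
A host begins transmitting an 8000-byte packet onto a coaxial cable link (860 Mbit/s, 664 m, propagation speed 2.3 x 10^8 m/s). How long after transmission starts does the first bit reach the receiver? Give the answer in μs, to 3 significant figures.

2.89 μs

First bit experiences only propagation delay: d/s = 664/2.3e+08 = 2.89 μs.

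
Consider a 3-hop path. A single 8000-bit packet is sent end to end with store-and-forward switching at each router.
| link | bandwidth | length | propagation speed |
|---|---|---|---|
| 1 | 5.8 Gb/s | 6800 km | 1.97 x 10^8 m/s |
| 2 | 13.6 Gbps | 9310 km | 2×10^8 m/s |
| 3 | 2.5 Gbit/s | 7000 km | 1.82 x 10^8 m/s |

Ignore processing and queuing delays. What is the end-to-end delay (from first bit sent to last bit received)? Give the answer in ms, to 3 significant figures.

120 ms

Transmission delays (L/R per hop): 0.00137931, 0.000588235, 0.0032 ms; sum = 0.00516755 ms.
Propagation delays (d/s per hop): 34.5178, 46.55, 38.4615 ms; sum = 119.529 ms.
End-to-end = 120 ms.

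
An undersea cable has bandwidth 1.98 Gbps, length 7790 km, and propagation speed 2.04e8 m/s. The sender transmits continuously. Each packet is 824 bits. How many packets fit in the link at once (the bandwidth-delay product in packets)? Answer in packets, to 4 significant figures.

Propagation delay = 7790000 / 204000000 = 0.0381863 s.
BDP = R × t_prop = 1980000000 × 0.0381863 = 75608800 bits.
In packets of 824 bits: 91760 packets.

91760 packets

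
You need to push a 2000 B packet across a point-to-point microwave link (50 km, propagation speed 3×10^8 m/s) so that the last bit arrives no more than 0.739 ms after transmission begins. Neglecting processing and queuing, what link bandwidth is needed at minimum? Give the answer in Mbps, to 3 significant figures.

28.0 Mbps

L = 16000 bits.
Propagation delay = 50000 / 300000000 = 0.166667 ms.
Transmission budget = 0.739 − 0.166667 = 0.572333 ms.
R ≥ L / t_tx = 16000 bits / 0.000572333 s = 28.0 Mbps.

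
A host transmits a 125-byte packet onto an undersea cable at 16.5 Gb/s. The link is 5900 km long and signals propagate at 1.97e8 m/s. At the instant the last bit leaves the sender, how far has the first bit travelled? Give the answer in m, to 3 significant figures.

11.9 m

t_tx = L/R = 1000/16500000000 = 6.06061e-08 s.
Distance = s × t_tx = 197000000 × 6.06061e-08 = 11.9 m.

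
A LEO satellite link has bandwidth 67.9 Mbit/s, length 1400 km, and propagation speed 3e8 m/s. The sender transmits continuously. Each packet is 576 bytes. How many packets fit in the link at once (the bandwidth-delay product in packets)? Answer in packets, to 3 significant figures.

Propagation delay = 1400000 / 300000000 = 0.00466667 s.
BDP = R × t_prop = 67900000 × 0.00466667 = 316867 bits.
In packets of 4608 bits: 68.8 packets.

68.8 packets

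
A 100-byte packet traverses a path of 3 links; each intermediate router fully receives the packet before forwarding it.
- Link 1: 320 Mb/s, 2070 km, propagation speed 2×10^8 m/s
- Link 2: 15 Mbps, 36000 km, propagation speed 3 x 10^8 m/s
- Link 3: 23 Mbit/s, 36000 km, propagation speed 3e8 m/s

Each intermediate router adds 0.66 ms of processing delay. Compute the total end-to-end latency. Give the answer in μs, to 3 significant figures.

252000 μs

L = 100 × 8 = 800 bits.
Transmission delays (L/R per hop): 2.5, 53.3333, 34.7826 μs; sum = 90.6159 μs.
Propagation delays (d/s per hop): 10350, 120000, 120000 μs; sum = 250350 μs.
Processing at 2 router(s): 2 × 0.66 ms = 1320 μs.
End-to-end = 252000 μs.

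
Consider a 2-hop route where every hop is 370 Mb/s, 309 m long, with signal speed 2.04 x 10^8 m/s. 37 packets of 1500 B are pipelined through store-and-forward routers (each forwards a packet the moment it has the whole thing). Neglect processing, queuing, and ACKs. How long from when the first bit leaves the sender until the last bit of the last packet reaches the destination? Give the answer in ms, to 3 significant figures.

1.24 ms

Per-hop transmission t_tx = L/R = 12000/370000000 = 0.0324324 ms.
Per-hop propagation t_prop = 309/204000000 = 0.00151471 ms.
Pipeline fill: first packet needs 2·t_tx to clear all hops; remaining 36 packets each add one t_tx.
Total = (2+37-1)·t_tx + 2·t_prop = 38·0.0324324 + 2·0.00151471 = 1.24 ms.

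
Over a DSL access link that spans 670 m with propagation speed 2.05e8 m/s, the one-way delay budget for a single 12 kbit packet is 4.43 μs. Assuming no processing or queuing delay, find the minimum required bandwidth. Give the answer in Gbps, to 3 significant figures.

10.3 Gbps

Propagation delay = 670 / 2.05e+08 = 3.26829 μs.
Transmission budget = 4.43 − 3.26829 = 1.16171 μs.
R ≥ L / t_tx = 12000 bits / 1.16171e-06 s = 10.3 Gbps.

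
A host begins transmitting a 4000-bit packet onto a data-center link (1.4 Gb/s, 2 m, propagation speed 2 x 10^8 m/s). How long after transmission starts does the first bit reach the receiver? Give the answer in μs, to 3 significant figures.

0.0100 μs

First bit experiences only propagation delay: d/s = 2/200000000 = 0.0100 μs.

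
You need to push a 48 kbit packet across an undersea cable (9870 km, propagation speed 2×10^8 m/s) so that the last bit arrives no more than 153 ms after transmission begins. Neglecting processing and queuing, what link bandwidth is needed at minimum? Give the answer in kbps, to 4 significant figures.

Propagation delay = 9870000 / 200000000 = 49.35 ms.
Transmission budget = 153 − 49.35 = 103.65 ms.
R ≥ L / t_tx = 48000 bits / 0.10365 s = 463.1 kbps.

463.1 kbps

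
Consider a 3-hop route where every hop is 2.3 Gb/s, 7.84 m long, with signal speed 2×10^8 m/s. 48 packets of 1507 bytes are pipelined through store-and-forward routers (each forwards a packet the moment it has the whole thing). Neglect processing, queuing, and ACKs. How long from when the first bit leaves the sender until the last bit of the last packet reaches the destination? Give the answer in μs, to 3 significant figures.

262 μs

Per-hop transmission t_tx = L/R = 12056/2300000000 = 5.24174 μs.
Per-hop propagation t_prop = 7.84/200000000 = 0.0392 μs.
Pipeline fill: first packet needs 3·t_tx to clear all hops; remaining 47 packets each add one t_tx.
Total = (3+48-1)·t_tx + 3·t_prop = 50·5.24174 + 3·0.0392 = 262 μs.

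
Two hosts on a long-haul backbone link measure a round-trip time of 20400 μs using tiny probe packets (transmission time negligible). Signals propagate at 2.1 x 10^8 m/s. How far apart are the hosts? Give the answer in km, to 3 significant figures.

One-way propagation = RTT/2 = 10200 μs.
d = s × t = 210000000 × 0.0102 = 2140 km.

2140 km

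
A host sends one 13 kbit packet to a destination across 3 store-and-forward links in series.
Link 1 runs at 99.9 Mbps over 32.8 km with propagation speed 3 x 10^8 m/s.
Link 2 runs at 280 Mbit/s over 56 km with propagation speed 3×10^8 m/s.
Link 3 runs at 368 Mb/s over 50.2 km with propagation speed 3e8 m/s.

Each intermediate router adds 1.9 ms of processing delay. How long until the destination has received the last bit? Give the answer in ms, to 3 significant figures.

L = 13000 bits.
Transmission delays (L/R per hop): 0.13013, 0.0464286, 0.0353261 ms; sum = 0.211885 ms.
Propagation delays (d/s per hop): 0.109333, 0.186667, 0.167333 ms; sum = 0.463333 ms.
Processing at 2 router(s): 2 × 1.9 ms = 3.8 ms.
End-to-end = 4.48 ms.

4.48 ms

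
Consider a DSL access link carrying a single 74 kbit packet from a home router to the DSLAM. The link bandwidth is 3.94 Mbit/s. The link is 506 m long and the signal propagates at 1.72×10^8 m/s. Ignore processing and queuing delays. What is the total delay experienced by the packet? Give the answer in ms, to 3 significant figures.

L = 74000 bits.
Transmission delay = L/R = 74000 / 3940000 = 18.7817 ms.
Propagation delay = d/s = 506 m / 172000000 m/s = 0.00294186 ms.
Total = 18.8 ms.

18.8 ms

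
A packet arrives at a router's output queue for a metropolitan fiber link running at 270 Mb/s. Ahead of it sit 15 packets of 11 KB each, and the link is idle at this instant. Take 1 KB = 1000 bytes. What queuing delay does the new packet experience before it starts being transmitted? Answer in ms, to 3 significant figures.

Each queued packet: L/R = 88000/270000000 = 0.325926 ms.
15 queued → 4.88889 ms.
Queuing delay = 4.89 ms.

4.89 ms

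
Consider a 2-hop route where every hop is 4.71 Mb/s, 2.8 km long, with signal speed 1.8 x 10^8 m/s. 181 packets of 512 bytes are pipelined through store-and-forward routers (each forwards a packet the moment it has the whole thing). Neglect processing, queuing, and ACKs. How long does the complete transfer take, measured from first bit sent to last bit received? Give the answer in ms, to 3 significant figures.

Per-hop transmission t_tx = L/R = 4096/4710000 = 0.869639 ms.
Per-hop propagation t_prop = 2800/180000000 = 0.0155556 ms.
Pipeline fill: first packet needs 2·t_tx to clear all hops; remaining 180 packets each add one t_tx.
Total = (2+181-1)·t_tx + 2·t_prop = 182·0.869639 + 2·0.0155556 = 158 ms.

158 ms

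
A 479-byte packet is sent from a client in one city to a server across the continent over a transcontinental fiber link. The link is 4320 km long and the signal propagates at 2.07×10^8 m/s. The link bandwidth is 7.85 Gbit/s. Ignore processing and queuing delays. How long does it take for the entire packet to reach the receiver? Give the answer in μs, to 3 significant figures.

20900 μs

L = 479 × 8 = 3832 bits.
Transmission delay = L/R = 3832 / 7850000000 = 0.488153 μs.
Propagation delay = d/s = 4320000 m / 2.07e+08 m/s = 20869.6 μs.
Total = 20900 μs.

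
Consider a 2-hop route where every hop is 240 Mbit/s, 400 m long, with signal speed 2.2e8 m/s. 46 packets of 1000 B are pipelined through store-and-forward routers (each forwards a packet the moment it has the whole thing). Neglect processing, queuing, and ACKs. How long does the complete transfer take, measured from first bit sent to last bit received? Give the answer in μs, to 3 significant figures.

Per-hop transmission t_tx = L/R = 8000/240000000 = 33.3333 μs.
Per-hop propagation t_prop = 400/2.2e+08 = 1.81818 μs.
Pipeline fill: first packet needs 2·t_tx to clear all hops; remaining 45 packets each add one t_tx.
Total = (2+46-1)·t_tx + 2·t_prop = 47·33.3333 + 2·1.81818 = 1570 μs.

1570 μs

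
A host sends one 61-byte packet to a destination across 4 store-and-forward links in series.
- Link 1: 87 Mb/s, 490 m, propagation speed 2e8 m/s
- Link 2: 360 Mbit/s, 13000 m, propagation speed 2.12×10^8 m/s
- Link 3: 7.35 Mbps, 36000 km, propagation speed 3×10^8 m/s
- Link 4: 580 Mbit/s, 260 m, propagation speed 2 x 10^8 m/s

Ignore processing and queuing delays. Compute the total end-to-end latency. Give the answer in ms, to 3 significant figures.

120 ms

L = 61 × 8 = 488 bits.
Transmission delays (L/R per hop): 0.0056092, 0.00135556, 0.0663946, 0.000841379 ms; sum = 0.0742007 ms.
Propagation delays (d/s per hop): 0.00245, 0.0613208, 120, 0.0013 ms; sum = 120.065 ms.
End-to-end = 120 ms.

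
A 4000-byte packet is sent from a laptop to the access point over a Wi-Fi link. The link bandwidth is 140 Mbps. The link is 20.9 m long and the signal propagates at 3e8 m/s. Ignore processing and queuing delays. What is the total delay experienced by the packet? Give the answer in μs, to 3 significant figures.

229 μs

L = 4000 × 8 = 32000 bits.
Transmission delay = L/R = 32000 / 140000000 = 228.571 μs.
Propagation delay = d/s = 20.9 m / 300000000 m/s = 0.0696667 μs.
Total = 229 μs.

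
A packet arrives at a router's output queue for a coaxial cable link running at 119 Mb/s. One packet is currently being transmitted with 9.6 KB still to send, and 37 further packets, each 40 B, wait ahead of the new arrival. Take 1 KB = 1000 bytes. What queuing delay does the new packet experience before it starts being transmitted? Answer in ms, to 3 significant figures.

Each queued packet: L/R = 320/119000000 = 0.00268908 ms.
37 queued → 0.0994958 ms.
Plus remaining 76800 bits of current packet: 0.645378 ms.
Queuing delay = 0.745 ms.

0.745 ms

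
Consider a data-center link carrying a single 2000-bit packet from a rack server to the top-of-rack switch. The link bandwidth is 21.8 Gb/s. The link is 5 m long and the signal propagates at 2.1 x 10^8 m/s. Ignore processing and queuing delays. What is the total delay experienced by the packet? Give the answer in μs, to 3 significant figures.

Transmission delay = L/R = 2000 / 21800000000 = 0.0917431 μs.
Propagation delay = d/s = 5 m / 210000000 m/s = 0.0238095 μs.
Total = 0.116 μs.

0.116 μs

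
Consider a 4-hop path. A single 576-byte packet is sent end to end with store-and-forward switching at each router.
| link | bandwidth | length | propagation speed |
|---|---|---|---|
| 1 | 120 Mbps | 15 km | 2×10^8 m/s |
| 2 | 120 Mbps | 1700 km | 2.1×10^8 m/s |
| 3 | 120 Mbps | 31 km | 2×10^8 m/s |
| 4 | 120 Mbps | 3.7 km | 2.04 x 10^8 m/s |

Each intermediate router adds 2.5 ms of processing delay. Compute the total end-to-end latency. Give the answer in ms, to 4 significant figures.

L = 576 × 8 = 4608 bits.
Transmission delay per hop = L/R = 4608/120000000 = 0.0384 ms; 4 hops → 0.1536 ms.
Propagation delays (d/s per hop): 0.075, 8.09524, 0.155, 0.0181373 ms; sum = 8.34338 ms.
Processing at 3 router(s): 3 × 2.5 ms = 7.5 ms.
End-to-end = 16.00 ms.

16.00 ms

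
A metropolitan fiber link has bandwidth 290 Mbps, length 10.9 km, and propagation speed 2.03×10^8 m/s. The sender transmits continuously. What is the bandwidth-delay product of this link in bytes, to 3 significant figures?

Propagation delay = 10900 / 2.03e+08 = 5.36946e-05 s.
BDP = R × t_prop = 290000000 × 5.36946e-05 = 15571.4 bits.
In bytes: 15571.4/8 = 1950 bytes.

1950 bytes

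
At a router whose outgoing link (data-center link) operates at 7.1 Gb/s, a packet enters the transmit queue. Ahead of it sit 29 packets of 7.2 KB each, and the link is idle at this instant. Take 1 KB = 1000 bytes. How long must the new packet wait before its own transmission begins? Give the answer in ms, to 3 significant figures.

Each queued packet: L/R = 57600/7100000000 = 0.00811268 ms.
29 queued → 0.235268 ms.
Queuing delay = 0.235 ms.

0.235 ms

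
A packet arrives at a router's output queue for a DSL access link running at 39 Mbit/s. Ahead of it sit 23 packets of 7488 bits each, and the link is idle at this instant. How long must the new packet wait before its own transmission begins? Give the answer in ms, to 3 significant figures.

Each queued packet: L/R = 7488/39000000 = 0.192 ms.
23 queued → 4.416 ms.
Queuing delay = 4.42 ms.

4.42 ms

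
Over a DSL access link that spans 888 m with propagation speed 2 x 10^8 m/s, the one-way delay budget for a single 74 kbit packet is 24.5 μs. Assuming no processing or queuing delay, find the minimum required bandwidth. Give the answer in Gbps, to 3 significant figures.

Propagation delay = 888 / 200000000 = 4.44 μs.
Transmission budget = 24.5 − 4.44 = 20.06 μs.
R ≥ L / t_tx = 74000 bits / 2.006e-05 s = 3.69 Gbps.

3.69 Gbps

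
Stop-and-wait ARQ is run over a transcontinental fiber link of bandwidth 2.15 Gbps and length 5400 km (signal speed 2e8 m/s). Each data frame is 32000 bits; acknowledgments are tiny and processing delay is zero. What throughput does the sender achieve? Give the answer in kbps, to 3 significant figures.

t_tx = L/R = 32000/2150000000 = 1.48837e-05 s.
t_prop = 5400000/200000000 = 0.027 s; RTT = 0.054 s.
Cycle = t_tx + RTT = 0.0540149 s.
Throughput = L / cycle = 32000 / 0.0540149 = 592 kbps.

592 kbps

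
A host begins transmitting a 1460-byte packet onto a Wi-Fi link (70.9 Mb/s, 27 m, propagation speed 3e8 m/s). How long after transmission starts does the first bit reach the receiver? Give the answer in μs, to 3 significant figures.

0.0900 μs

First bit experiences only propagation delay: d/s = 27/300000000 = 0.0900 μs.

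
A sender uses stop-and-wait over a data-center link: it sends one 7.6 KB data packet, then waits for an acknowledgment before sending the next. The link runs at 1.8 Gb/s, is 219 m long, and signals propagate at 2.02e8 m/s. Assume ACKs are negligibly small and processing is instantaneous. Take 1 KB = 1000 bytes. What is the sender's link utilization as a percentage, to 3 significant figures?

t_tx = L/R = 60800/1800000000 = 3.37778e-05 s.
t_prop = 219/202000000 = 1.08416e-06 s; RTT = 2.16832e-06 s.
Cycle = t_tx + RTT = 3.59461e-05 s.
Utilization = t_tx / cycle = 3.37778e-05/3.59461e-05 = 94.0 %.

94.0 %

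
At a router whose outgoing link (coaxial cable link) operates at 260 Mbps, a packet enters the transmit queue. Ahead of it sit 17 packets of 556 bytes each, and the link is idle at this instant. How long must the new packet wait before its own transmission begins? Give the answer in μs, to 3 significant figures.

291 μs

Each queued packet: L/R = 4448/260000000 = 17.1077 μs.
17 queued → 290.831 μs.
Queuing delay = 291 μs.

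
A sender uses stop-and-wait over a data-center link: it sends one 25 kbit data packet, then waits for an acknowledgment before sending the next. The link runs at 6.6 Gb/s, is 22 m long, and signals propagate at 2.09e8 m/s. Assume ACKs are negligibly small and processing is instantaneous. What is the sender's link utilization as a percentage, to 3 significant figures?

94.7 %

t_tx = L/R = 25000/6600000000 = 3.78788e-06 s.
t_prop = 22/209000000 = 1.05263e-07 s; RTT = 2.10526e-07 s.
Cycle = t_tx + RTT = 3.99841e-06 s.
Utilization = t_tx / cycle = 3.78788e-06/3.99841e-06 = 94.7 %.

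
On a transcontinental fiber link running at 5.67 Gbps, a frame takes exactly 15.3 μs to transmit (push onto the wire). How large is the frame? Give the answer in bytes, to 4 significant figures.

10840 bytes

L = R × t_tx = 5670000000 b/s × 1.53e-05 s = 86751 bits.
In bytes: 86751 / 8 = 10840 bytes.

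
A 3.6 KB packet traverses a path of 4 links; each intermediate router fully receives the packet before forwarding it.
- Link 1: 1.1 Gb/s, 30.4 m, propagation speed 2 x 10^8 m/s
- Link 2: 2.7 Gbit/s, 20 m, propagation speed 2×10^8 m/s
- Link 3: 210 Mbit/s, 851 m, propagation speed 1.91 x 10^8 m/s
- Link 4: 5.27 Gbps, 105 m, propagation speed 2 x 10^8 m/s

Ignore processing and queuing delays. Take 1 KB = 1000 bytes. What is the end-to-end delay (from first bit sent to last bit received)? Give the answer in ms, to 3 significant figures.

L = 28800 bits.
Transmission delays (L/R per hop): 0.0261818, 0.0106667, 0.137143, 0.0054649 ms; sum = 0.179456 ms.
Propagation delays (d/s per hop): 0.000152, 0.0001, 0.0044555, 0.000525 ms; sum = 0.0052325 ms.
End-to-end = 0.185 ms.

0.185 ms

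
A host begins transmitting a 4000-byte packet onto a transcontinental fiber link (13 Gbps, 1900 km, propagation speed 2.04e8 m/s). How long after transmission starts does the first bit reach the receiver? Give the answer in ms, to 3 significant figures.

First bit experiences only propagation delay: d/s = 1900000/204000000 = 9.31 ms.

9.31 ms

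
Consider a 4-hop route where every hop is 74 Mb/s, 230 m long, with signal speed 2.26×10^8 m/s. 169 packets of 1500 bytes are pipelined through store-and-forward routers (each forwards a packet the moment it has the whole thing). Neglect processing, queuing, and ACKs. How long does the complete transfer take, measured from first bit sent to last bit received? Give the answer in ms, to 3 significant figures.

27.9 ms

Per-hop transmission t_tx = L/R = 12000/74000000 = 0.162162 ms.
Per-hop propagation t_prop = 230/2.26e+08 = 0.0010177 ms.
Pipeline fill: first packet needs 4·t_tx to clear all hops; remaining 168 packets each add one t_tx.
Total = (4+169-1)·t_tx + 4·t_prop = 172·0.162162 + 4·0.0010177 = 27.9 ms.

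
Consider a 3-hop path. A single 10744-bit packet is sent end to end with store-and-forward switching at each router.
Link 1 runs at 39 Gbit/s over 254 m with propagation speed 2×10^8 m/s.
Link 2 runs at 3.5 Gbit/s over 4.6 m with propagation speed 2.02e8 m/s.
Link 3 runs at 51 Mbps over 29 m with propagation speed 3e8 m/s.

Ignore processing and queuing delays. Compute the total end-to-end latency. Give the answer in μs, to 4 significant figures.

Transmission delays (L/R per hop): 0.275487, 3.06971, 210.667 μs; sum = 214.012 μs.
Propagation delays (d/s per hop): 1.27, 0.0227723, 0.0966667 μs; sum = 1.38944 μs.
End-to-end = 215.4 μs.

215.4 μs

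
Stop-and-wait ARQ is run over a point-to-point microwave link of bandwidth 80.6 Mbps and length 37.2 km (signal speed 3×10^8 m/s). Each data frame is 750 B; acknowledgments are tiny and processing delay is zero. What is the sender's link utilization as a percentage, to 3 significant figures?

t_tx = L/R = 6000/80600000 = 7.44417e-05 s.
t_prop = 37200/300000000 = 0.000124 s; RTT = 0.000248 s.
Cycle = t_tx + RTT = 0.000322442 s.
Utilization = t_tx / cycle = 7.44417e-05/0.000322442 = 23.1 %.

23.1 %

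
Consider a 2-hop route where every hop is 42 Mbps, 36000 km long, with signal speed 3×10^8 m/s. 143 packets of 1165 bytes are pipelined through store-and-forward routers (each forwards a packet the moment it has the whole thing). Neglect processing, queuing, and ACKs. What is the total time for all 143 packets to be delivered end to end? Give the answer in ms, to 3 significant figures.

272 ms

Per-hop transmission t_tx = L/R = 9320/42000000 = 0.221905 ms.
Per-hop propagation t_prop = 36000000/300000000 = 120 ms.
Pipeline fill: first packet needs 2·t_tx to clear all hops; remaining 142 packets each add one t_tx.
Total = (2+143-1)·t_tx + 2·t_prop = 144·0.221905 + 2·120 = 272 ms.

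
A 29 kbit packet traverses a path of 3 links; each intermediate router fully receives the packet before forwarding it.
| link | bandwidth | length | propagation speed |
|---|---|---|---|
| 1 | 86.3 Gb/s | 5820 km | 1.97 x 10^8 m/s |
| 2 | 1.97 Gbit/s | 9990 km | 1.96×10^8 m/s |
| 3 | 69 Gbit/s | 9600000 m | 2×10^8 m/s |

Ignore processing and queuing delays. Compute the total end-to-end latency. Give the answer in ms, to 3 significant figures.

L = 29000 bits.
Transmission delays (L/R per hop): 0.000336037, 0.0147208, 0.00042029 ms; sum = 0.0154771 ms.
Propagation delays (d/s per hop): 29.5431, 50.9694, 48 ms; sum = 128.513 ms.
End-to-end = 129 ms.

129 ms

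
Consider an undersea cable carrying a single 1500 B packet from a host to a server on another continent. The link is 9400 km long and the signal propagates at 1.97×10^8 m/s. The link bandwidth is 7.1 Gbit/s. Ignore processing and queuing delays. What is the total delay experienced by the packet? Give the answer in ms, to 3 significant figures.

47.7 ms

L = 1500 × 8 = 12000 bits.
Transmission delay = L/R = 12000 / 7100000000 = 0.00169014 ms.
Propagation delay = d/s = 9400000 m / 197000000 m/s = 47.7157 ms.
Total = 47.7 ms.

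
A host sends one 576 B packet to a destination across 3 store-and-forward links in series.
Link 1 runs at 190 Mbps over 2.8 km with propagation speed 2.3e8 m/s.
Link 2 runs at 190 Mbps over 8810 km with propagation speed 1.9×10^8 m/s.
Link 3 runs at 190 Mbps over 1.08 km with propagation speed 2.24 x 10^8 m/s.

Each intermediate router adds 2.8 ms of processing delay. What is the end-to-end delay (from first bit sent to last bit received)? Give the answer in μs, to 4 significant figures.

52060 μs

L = 576 × 8 = 4608 bits.
Transmission delay per hop = L/R = 4608/190000000 = 24.2526 μs; 3 hops → 72.7579 μs.
Propagation delays (d/s per hop): 12.1739, 46368.4, 4.82143 μs; sum = 46385.4 μs.
Processing at 2 router(s): 2 × 2.8 ms = 5600 μs.
End-to-end = 52060 μs.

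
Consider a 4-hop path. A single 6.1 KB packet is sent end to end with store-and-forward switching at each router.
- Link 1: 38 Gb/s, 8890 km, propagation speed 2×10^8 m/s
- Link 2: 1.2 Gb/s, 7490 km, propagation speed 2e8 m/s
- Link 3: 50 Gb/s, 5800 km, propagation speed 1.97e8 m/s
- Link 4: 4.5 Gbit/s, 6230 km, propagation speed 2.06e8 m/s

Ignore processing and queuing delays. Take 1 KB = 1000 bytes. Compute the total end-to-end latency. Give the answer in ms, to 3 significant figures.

142 ms

L = 48800 bits.
Transmission delays (L/R per hop): 0.00128421, 0.0406667, 0.000976, 0.0108444 ms; sum = 0.0537713 ms.
Propagation delays (d/s per hop): 44.45, 37.45, 29.4416, 30.2427 ms; sum = 141.584 ms.
End-to-end = 142 ms.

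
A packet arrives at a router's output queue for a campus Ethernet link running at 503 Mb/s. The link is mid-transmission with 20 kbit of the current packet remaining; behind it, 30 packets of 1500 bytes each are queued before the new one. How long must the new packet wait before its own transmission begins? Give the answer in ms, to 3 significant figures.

0.755 ms

Each queued packet: L/R = 12000/503000000 = 0.0238569 ms.
30 queued → 0.715706 ms.
Plus remaining 20000 bits of current packet: 0.0397614 ms.
Queuing delay = 0.755 ms.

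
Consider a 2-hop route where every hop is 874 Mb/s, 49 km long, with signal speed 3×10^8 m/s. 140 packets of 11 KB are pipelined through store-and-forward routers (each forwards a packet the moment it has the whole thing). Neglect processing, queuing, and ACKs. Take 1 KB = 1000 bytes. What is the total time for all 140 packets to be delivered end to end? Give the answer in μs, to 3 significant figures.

Per-hop transmission t_tx = L/R = 88000/874000000 = 100.686 μs.
Per-hop propagation t_prop = 49000/300000000 = 163.333 μs.
Pipeline fill: first packet needs 2·t_tx to clear all hops; remaining 139 packets each add one t_tx.
Total = (2+140-1)·t_tx + 2·t_prop = 141·100.686 + 2·163.333 = 14500 μs.

14500 μs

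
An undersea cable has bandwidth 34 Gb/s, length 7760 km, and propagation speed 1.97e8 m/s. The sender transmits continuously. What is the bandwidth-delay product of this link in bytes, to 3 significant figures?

167000000 bytes

Propagation delay = 7760000 / 197000000 = 0.0393909 s.
BDP = R × t_prop = 34000000000 × 0.0393909 = 1339290000 bits.
In bytes: 1339290000/8 = 167000000 bytes.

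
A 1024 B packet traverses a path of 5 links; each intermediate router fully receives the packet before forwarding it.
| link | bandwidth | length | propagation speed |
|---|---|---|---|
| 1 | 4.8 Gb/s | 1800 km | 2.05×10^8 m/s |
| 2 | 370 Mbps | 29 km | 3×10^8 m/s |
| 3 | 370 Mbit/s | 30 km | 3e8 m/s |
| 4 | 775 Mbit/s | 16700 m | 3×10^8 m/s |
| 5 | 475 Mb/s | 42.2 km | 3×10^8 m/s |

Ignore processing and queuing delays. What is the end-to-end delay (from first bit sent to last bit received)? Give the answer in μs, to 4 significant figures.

9247 μs

L = 1024 × 8 = 8192 bits.
Transmission delays (L/R per hop): 1.70667, 22.1405, 22.1405, 10.5703, 17.2463 μs; sum = 73.8044 μs.
Propagation delays (d/s per hop): 8780.49, 96.6667, 100, 55.6667, 140.667 μs; sum = 9173.49 μs.
End-to-end = 9247 μs.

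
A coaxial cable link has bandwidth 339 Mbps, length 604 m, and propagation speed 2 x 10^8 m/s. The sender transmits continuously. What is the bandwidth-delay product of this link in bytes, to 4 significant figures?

128.0 bytes

Propagation delay = 604 / 200000000 = 3.02e-06 s.
BDP = R × t_prop = 339000000 × 3.02e-06 = 1023.78 bits.
In bytes: 1023.78/8 = 128.0 bytes.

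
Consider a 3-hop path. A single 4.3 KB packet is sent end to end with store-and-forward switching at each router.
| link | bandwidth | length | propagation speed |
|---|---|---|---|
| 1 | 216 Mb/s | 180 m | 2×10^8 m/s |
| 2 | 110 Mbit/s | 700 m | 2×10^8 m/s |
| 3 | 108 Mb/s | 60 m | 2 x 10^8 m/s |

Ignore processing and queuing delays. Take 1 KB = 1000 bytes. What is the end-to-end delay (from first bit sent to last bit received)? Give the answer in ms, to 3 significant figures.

L = 34400 bits.
Transmission delays (L/R per hop): 0.159259, 0.312727, 0.318519 ms; sum = 0.790505 ms.
Propagation delays (d/s per hop): 0.0009, 0.0035, 0.0003 ms; sum = 0.0047 ms.
End-to-end = 0.795 ms.

0.795 ms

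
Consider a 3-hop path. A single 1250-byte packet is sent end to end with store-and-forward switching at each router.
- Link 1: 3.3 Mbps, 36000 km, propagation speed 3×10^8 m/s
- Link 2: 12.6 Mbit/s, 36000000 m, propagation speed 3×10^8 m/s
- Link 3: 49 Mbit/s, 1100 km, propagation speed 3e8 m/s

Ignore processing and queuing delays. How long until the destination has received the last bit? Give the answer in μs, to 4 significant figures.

L = 1250 × 8 = 10000 bits.
Transmission delays (L/R per hop): 3030.3, 793.651, 204.082 μs; sum = 4028.04 μs.
Propagation delays (d/s per hop): 120000, 120000, 3666.67 μs; sum = 243667 μs.
End-to-end = 247700 μs.

247700 μs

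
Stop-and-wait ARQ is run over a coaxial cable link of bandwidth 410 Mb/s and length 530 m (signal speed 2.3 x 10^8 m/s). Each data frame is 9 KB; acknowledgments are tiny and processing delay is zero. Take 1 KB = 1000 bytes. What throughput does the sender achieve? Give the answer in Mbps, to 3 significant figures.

t_tx = L/R = 72000/410000000 = 0.00017561 s.
t_prop = 530/2.3e+08 = 2.30435e-06 s; RTT = 4.6087e-06 s.
Cycle = t_tx + RTT = 0.000180218 s.
Throughput = L / cycle = 72000 / 0.000180218 = 400 Mbps.

400 Mbps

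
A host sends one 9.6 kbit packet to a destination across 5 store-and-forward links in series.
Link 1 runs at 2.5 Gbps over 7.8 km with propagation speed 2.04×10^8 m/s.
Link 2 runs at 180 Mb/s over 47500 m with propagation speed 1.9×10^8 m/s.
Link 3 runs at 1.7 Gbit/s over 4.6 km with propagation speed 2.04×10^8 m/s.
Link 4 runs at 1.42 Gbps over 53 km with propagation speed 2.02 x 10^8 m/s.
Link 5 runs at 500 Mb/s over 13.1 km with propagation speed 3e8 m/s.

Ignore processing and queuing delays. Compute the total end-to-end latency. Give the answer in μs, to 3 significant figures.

L = 9600 bits.
Transmission delays (L/R per hop): 3.84, 53.3333, 5.64706, 6.76056, 19.2 μs; sum = 88.781 μs.
Propagation delays (d/s per hop): 38.2353, 250, 22.549, 262.376, 43.6667 μs; sum = 616.827 μs.
End-to-end = 706 μs.

706 μs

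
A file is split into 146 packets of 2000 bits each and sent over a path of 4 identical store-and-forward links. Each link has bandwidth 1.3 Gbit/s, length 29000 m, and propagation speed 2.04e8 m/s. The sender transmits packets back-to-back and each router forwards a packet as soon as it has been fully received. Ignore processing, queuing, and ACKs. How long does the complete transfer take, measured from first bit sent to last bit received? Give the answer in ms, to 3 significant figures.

Per-hop transmission t_tx = L/R = 2000/1300000000 = 0.00153846 ms.
Per-hop propagation t_prop = 29000/204000000 = 0.142157 ms.
Pipeline fill: first packet needs 4·t_tx to clear all hops; remaining 145 packets each add one t_tx.
Total = (4+146-1)·t_tx + 4·t_prop = 149·0.00153846 + 4·0.142157 = 0.798 ms.

0.798 ms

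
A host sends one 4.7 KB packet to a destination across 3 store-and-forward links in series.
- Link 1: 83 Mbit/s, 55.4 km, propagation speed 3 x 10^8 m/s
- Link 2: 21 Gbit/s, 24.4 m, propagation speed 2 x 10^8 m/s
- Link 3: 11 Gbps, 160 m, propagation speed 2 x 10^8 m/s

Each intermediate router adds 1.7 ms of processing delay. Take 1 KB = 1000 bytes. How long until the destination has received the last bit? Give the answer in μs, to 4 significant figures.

4044 μs

L = 37600 bits.
Transmission delays (L/R per hop): 453.012, 1.79048, 3.41818 μs; sum = 458.221 μs.
Propagation delays (d/s per hop): 184.667, 0.122, 0.8 μs; sum = 185.589 μs.
Processing at 2 router(s): 2 × 1.7 ms = 3400 μs.
End-to-end = 4044 μs.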